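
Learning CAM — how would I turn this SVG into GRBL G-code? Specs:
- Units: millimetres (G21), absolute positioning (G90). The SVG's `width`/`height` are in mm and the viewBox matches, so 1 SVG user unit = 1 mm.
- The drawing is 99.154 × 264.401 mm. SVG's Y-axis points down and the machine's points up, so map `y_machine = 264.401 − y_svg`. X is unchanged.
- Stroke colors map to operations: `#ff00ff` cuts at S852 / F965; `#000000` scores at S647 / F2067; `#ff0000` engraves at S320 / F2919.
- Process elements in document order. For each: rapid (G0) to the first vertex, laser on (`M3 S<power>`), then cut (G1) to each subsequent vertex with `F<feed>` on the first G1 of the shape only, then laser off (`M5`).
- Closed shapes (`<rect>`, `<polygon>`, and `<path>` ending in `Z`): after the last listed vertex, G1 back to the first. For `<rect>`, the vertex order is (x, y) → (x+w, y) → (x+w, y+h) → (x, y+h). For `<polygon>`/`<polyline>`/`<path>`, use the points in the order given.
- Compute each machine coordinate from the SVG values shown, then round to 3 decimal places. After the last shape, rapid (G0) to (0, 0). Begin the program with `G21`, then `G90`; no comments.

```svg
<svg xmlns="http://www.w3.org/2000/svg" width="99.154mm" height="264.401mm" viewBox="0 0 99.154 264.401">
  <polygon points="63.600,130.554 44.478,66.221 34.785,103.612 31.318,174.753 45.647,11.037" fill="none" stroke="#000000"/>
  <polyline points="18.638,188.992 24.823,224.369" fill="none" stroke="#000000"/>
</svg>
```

viewBox `0 0 99.154 264.401` with mm width/height → 1 unit = 1 mm. Flip: y_m = 264.401 − y_svg.

**Shape 1** — `<polygon>` closed polygon, stroke `#000000` → score (S647, F2067). Machine vertices: (63.600,133.847) → (44.478,198.180) → (34.785,160.789) → (31.318,89.648) → (45.647,253.364) → (63.600,133.847). Closed: final G1 returns to the first vertex.

**Shape 2** — `<polyline>` line segment, stroke `#000000` → score (S647, F2067). Machine vertices: (18.638,75.409) → (24.823,40.032). Open path.

G21
G90
G0 X63.600 Y133.847
M3 S647
G1 X44.478 Y198.180 F2067
G1 X34.785 Y160.789
G1 X31.318 Y89.648
G1 X45.647 Y253.364
G1 X63.600 Y133.847
M5
G0 X18.638 Y75.409
M3 S647
G1 X24.823 Y40.032 F2067
M5
G0 X0.000 Y0.000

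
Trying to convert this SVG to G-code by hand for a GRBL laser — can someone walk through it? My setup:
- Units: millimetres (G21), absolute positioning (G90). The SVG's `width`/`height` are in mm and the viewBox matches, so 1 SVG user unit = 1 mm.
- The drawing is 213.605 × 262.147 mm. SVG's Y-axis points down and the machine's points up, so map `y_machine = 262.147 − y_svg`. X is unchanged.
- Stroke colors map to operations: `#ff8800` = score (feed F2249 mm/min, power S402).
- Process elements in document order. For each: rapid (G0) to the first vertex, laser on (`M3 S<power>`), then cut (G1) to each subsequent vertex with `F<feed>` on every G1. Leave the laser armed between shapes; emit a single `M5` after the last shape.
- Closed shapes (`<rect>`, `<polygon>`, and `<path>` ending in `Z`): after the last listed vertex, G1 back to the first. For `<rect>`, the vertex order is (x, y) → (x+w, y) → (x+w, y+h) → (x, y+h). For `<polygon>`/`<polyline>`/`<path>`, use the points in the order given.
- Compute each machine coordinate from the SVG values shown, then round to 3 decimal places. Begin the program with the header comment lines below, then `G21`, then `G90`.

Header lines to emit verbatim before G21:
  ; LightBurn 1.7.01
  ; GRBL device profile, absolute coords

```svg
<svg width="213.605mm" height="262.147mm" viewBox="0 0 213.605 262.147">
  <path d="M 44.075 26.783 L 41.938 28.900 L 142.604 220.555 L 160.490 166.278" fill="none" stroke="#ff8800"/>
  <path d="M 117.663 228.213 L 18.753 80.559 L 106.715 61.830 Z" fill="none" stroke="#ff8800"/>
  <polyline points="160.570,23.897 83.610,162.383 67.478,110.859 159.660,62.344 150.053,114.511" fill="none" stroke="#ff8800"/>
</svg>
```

; LightBurn 1.7.01
; GRBL device profile, absolute coords
G21
G90
G0 X44.075 Y235.364
M3 S402
G1 X41.938 Y233.247 F2249
G1 X142.604 Y41.592 F2249
G1 X160.490 Y95.869 F2249
G0 X117.663 Y33.934
M3 S402
G1 X18.753 Y181.588 F2249
G1 X106.715 Y200.317 F2249
G1 X117.663 Y33.934 F2249
G0 X160.570 Y238.250
M3 S402
G1 X83.610 Y99.764 F2249
G1 X67.478 Y151.288 F2249
G1 X159.660 Y199.803 F2249
G1 X150.053 Y147.636 F2249
M5

viewBox `0 0 213.605 262.147` with mm width/height → 1 unit = 1 mm. Flip: y_m = 262.147 − y_svg.

**Shape 1** — `<path>` open polyline, stroke `#ff8800` → score (S402, F2249). Machine vertices: (44.075,235.364) → (41.938,233.247) → (142.604,41.592) → (160.490,95.869). Open path.

**Shape 2** — `<path>` closed polygon, stroke `#ff8800` → score (S402, F2249). Machine vertices: (117.663,33.934) → (18.753,181.588) → (106.715,200.317) → (117.663,33.934). Closed: final G1 returns to the first vertex.

**Shape 3** — `<polyline>` open polyline, stroke `#ff8800` → score (S402, F2249). Machine vertices: (160.570,238.250) → (83.610,99.764) → (67.478,151.288) → (159.660,199.803) → (150.053,147.636). Open path.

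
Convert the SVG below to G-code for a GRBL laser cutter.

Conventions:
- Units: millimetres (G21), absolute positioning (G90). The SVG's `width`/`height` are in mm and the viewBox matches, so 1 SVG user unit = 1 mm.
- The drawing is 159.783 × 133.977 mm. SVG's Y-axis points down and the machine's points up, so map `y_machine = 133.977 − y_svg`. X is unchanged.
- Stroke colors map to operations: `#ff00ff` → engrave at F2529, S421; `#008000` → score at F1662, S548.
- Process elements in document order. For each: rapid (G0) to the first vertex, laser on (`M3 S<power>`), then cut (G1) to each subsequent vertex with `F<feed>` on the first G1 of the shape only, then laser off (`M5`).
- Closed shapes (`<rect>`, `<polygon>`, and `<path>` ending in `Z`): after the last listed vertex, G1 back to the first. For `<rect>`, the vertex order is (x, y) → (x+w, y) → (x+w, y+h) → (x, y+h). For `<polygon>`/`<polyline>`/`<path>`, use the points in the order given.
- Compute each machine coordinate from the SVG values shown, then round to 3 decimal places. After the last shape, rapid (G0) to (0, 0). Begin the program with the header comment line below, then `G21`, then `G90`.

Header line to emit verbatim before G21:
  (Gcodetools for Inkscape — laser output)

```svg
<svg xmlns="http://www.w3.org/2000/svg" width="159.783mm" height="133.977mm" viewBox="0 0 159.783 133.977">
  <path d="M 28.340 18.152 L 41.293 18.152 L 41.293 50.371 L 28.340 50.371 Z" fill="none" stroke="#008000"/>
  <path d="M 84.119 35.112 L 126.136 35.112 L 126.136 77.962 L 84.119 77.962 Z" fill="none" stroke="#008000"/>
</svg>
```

(Gcodetools for Inkscape — laser output)
G21
G90
G0 X28.340 Y115.825
M3 S548
G1 X41.293 Y115.825 F1662
G1 X41.293 Y83.606
G1 X28.340 Y83.606
G1 X28.340 Y115.825
M5
G0 X84.119 Y98.865
M3 S548
G1 X126.136 Y98.865 F1662
G1 X126.136 Y56.015
G1 X84.119 Y56.015
G1 X84.119 Y98.865
M5
G0 X0.000 Y0.000

1 u = 1 mm; y_m = 133.977 − y.

[1] `<path>` rectangle, #008000→score S548 F1662: (28.340,115.825) → (41.293,115.825) → (41.293,83.606) → (28.340,83.606) → (28.340,115.825) (closed)

[2] `<path>` rectangle, #008000→score S548 F1662: (84.119,98.865) → (126.136,98.865) → (126.136,56.015) → (84.119,56.015) → (84.119,98.865) (closed)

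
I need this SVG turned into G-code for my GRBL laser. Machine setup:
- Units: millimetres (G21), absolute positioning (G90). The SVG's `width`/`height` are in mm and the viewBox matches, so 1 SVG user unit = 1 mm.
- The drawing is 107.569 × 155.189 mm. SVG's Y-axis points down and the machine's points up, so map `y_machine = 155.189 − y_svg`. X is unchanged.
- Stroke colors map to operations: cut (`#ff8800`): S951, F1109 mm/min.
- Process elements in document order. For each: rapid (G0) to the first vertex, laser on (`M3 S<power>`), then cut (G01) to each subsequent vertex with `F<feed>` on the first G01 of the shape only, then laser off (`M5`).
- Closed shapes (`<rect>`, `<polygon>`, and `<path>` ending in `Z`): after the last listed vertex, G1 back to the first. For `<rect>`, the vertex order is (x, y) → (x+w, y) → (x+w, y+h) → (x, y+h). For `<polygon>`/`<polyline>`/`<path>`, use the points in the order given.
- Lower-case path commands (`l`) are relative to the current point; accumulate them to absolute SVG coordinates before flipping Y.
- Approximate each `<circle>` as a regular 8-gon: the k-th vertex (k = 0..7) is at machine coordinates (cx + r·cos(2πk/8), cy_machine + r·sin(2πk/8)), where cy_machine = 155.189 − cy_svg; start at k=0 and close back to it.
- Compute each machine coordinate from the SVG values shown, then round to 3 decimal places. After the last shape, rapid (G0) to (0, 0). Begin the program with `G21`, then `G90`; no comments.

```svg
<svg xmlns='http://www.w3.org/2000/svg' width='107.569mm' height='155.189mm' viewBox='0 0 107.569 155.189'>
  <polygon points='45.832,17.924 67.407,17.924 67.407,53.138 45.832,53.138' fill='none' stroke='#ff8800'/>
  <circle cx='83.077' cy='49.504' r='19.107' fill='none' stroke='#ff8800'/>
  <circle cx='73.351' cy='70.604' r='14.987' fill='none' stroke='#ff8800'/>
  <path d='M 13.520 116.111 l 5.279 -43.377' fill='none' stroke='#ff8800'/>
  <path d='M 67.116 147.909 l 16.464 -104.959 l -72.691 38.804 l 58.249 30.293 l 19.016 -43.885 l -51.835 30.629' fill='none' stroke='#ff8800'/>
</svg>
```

G21
G90
G0 X45.832 Y137.265
M3 S951
G01 X67.407 Y137.265 F1109
G01 X67.407 Y102.051
G01 X45.832 Y102.051
G01 X45.832 Y137.265
M5
G0 X102.184 Y105.685
M3 S951
G01 X96.588 Y119.196 F1109
G01 X83.077 Y124.792
G01 X69.566 Y119.196
G01 X63.970 Y105.685
G01 X69.566 Y92.174
G01 X83.077 Y86.578
G01 X96.588 Y92.174
G01 X102.184 Y105.685
M5
G0 X88.338 Y84.585
M3 S951
G01 X83.948 Y95.182 F1109
G01 X73.351 Y99.572
G01 X62.754 Y95.182
G01 X58.364 Y84.585
G01 X62.754 Y73.988
G01 X73.351 Y69.598
G01 X83.948 Y73.988
G01 X88.338 Y84.585
M5
G0 X13.520 Y39.078
M3 S951
G01 X18.799 Y82.455 F1109
M5
G0 X67.116 Y7.280
M3 S951
G01 X83.580 Y112.239 F1109
G01 X10.889 Y73.435
G01 X69.138 Y43.142
G01 X88.154 Y87.027
G01 X36.319 Y56.398
M5
G0 X0.000 Y0.000

1 u = 1 mm; y_m = 155.189 − y.

[1] `<polygon>` rectangle, #ff8800→cut S951 F1109: (45.832,137.265) → (67.407,137.265) → (67.407,102.051) → (45.832,102.051) → (45.832,137.265) (closed)

[2] `<circle>` circle, #ff8800→cut S951 F1109: (102.184,105.685) → (96.588,119.196) → (83.077,124.792) → (69.566,119.196) → (63.970,105.685) → (69.566,92.174) → (83.077,86.578) → (96.588,92.174) → (102.184,105.685) (closed)

[3] `<circle>` circle, #ff8800→cut S951 F1109: (88.338,84.585) → (83.948,95.182) → (73.351,99.572) → (62.754,95.182) → (58.364,84.585) → (62.754,73.988) → (73.351,69.598) → (83.948,73.988) → (88.338,84.585) (closed)

[4] `<path>` line segment, #ff8800→cut S951 F1109: (13.520,39.078) → (18.799,82.455)

[5] `<path>` open polyline, #ff8800→cut S951 F1109: (67.116,7.280) → (83.580,112.239) → (10.889,73.435) → (69.138,43.142) → (88.154,87.027) → (36.319,56.398)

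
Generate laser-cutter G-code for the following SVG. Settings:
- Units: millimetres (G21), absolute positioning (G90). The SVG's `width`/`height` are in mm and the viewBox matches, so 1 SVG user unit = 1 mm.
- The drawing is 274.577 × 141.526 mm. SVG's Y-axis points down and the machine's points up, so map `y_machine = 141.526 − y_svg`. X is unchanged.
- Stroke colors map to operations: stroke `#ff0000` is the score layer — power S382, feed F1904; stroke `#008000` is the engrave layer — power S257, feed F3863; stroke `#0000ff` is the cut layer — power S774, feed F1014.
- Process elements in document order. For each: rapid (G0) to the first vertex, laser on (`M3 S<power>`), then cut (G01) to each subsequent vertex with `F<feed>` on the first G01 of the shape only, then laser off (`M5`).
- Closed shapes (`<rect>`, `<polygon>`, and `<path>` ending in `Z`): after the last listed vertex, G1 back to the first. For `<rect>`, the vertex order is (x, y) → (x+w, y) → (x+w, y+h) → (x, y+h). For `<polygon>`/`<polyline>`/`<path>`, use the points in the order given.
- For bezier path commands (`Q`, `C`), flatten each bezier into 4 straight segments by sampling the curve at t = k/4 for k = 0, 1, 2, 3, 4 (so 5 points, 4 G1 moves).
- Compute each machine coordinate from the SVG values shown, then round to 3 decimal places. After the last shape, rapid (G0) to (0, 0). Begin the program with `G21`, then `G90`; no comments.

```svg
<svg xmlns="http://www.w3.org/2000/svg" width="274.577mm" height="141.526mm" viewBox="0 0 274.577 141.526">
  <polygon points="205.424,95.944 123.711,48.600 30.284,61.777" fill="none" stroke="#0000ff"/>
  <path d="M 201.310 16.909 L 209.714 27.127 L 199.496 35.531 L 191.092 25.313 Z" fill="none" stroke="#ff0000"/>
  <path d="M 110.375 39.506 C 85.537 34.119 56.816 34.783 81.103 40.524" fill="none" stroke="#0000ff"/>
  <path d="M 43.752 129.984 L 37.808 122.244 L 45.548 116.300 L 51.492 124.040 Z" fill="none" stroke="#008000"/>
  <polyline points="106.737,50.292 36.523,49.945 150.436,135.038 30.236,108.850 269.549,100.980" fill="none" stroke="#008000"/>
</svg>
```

1 u = 1 mm; y_m = 141.526 − y.

[1] `<polygon>` closed polygon, #0000ff→cut S774 F1014: (205.424,45.582) → (123.711,92.926) → (30.284,79.749) → (205.424,45.582) (closed)

[2] `<path>` regular polygon, #ff0000→score S382 F1904: (201.310,124.617) → (209.714,114.399) → (199.496,105.995) → (191.092,116.213) → (201.310,124.617) (closed)

[3] `<path>` cubic bezier, #0000ff→cut S774 F1014: (110.375,102.020) → (91.907,104.941) → (77.317,105.684) → (71.938,104.341) → (81.103,101.002)

[4] `<path>` regular polygon, #008000→engrave S257 F3863: (43.752,11.542) → (37.808,19.282) → (45.548,25.226) → (51.492,17.486) → (43.752,11.542) (closed)

[5] `<polyline>` open polyline, #008000→engrave S257 F3863: (106.737,91.234) → (36.523,91.581) → (150.436,6.488) → (30.236,32.676) → (269.549,40.546)

G21
G90
G0 X205.424 Y45.582
M3 S774
G01 X123.711 Y92.926 F1014
G01 X30.284 Y79.749
G01 X205.424 Y45.582
M5
G0 X201.310 Y124.617
M3 S382
G01 X209.714 Y114.399 F1904
G01 X199.496 Y105.995
G01 X191.092 Y116.213
G01 X201.310 Y124.617
M5
G0 X110.375 Y102.020
M3 S774
G01 X91.907 Y104.941 F1014
G01 X77.317 Y105.684
G01 X71.938 Y104.341
G01 X81.103 Y101.002
M5
G0 X43.752 Y11.542
M3 S257
G01 X37.808 Y19.282 F3863
G01 X45.548 Y25.226
G01 X51.492 Y17.486
G01 X43.752 Y11.542
M5
G0 X106.737 Y91.234
M3 S257
G01 X36.523 Y91.581 F3863
G01 X150.436 Y6.488
G01 X30.236 Y32.676
G01 X269.549 Y40.546
M5
G0 X0.000 Y0.000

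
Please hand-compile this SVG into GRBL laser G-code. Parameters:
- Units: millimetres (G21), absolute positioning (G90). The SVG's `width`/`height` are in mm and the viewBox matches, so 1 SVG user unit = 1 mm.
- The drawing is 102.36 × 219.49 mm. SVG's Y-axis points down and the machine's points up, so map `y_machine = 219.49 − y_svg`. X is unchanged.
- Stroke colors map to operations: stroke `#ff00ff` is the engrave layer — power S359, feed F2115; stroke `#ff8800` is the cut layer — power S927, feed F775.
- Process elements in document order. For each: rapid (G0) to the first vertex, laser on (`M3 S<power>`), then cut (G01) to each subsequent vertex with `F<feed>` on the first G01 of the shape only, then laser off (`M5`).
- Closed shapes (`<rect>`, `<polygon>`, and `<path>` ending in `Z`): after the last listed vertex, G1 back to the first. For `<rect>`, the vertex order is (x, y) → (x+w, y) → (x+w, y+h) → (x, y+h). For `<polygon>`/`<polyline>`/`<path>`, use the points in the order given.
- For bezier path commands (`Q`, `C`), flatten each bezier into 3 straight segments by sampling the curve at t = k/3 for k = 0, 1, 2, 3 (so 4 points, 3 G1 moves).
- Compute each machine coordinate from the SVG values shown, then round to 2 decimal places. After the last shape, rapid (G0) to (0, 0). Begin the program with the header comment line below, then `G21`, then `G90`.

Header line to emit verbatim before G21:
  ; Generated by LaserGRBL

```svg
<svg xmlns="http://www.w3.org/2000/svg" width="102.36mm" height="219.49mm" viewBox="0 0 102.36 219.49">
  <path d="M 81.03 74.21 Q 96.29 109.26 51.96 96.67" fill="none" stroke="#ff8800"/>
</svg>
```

Since the viewBox matches the mm dimensions, user units are millimetres directly. The only transform is the Y-flip y_m = 219.49 − y_svg.

Shape 1 is a quadratic bezier drawn with `<path>`. Its stroke #ff8800 means cut at S927, F775. After flipping Y the toolpath is (81.03,145.28) → (84.58,127.21) → (74.89,119.72) → (51.96,122.82).

; Generated by LaserGRBL
G21
G90
G0 X81.03 Y145.28
M3 S927
G01 X84.58 Y127.21 F775
G01 X74.89 Y119.72
G01 X51.96 Y122.82
M5
G0 X0.00 Y0.00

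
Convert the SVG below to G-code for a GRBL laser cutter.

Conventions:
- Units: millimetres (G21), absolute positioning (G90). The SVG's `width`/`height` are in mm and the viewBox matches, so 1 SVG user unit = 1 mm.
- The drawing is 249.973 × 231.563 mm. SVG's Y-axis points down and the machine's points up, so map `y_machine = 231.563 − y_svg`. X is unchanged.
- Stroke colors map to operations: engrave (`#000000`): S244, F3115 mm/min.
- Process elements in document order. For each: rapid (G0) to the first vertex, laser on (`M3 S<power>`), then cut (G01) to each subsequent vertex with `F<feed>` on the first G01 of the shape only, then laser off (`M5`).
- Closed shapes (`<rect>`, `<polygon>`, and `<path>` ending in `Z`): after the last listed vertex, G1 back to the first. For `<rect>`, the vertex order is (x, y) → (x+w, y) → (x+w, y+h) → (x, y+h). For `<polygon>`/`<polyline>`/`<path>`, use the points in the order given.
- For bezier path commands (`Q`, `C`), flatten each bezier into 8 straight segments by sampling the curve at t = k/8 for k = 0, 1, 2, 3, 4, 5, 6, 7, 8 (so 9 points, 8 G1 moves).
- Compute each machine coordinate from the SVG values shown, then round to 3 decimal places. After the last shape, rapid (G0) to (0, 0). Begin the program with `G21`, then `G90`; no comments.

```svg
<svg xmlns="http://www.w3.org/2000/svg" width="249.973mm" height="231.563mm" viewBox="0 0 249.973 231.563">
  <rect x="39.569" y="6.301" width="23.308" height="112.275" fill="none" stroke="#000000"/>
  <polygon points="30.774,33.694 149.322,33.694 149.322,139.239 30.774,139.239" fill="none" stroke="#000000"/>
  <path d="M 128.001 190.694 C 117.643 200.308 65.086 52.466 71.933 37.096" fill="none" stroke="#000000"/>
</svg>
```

viewBox `0 0 249.973 231.563` with mm width/height → 1 unit = 1 mm. Flip: y_m = 231.563 − y_svg.

**Shape 1** — `<rect>` rectangle, stroke `#000000` → engrave (S244, F3115). Machine vertices: (39.569,225.262) → (62.877,225.262) → (62.877,112.987) → (39.569,112.987) → (39.569,225.262). Closed: final G1 returns to the first vertex.

**Shape 2** — `<polygon>` rectangle, stroke `#000000` → engrave (S244, F3115). Machine vertices: (30.774,197.869) → (149.322,197.869) → (149.322,92.324) → (30.774,92.324) → (30.774,197.869). Closed: final G1 returns to the first vertex.

**Shape 3** — `<path>` cubic bezier, stroke `#000000` → engrave (S244, F3115). Control points (SVG): P0=(128.001,190.694), P1=(117.643,200.308), P2=(65.086,52.466), P3=(71.933,37.096); sampled at t=k/8. Machine vertices: (128.001,40.869) → (122.337,44.078) → (113.908,58.651) → (103.904,81.191) → (93.515,108.299) → (83.933,136.578) → (76.348,162.631) → (71.951,183.060) → (71.933,194.467). Open path.

G21
G90
G0 X39.569 Y225.262
M3 S244
G01 X62.877 Y225.262 F3115
G01 X62.877 Y112.987
G01 X39.569 Y112.987
G01 X39.569 Y225.262
M5
G0 X30.774 Y197.869
M3 S244
G01 X149.322 Y197.869 F3115
G01 X149.322 Y92.324
G01 X30.774 Y92.324
G01 X30.774 Y197.869
M5
G0 X128.001 Y40.869
M3 S244
G01 X122.337 Y44.078 F3115
G01 X113.908 Y58.651
G01 X103.904 Y81.191
G01 X93.515 Y108.299
G01 X83.933 Y136.578
G01 X76.348 Y162.631
G01 X71.951 Y183.060
G01 X71.933 Y194.467
M5
G0 X0.000 Y0.000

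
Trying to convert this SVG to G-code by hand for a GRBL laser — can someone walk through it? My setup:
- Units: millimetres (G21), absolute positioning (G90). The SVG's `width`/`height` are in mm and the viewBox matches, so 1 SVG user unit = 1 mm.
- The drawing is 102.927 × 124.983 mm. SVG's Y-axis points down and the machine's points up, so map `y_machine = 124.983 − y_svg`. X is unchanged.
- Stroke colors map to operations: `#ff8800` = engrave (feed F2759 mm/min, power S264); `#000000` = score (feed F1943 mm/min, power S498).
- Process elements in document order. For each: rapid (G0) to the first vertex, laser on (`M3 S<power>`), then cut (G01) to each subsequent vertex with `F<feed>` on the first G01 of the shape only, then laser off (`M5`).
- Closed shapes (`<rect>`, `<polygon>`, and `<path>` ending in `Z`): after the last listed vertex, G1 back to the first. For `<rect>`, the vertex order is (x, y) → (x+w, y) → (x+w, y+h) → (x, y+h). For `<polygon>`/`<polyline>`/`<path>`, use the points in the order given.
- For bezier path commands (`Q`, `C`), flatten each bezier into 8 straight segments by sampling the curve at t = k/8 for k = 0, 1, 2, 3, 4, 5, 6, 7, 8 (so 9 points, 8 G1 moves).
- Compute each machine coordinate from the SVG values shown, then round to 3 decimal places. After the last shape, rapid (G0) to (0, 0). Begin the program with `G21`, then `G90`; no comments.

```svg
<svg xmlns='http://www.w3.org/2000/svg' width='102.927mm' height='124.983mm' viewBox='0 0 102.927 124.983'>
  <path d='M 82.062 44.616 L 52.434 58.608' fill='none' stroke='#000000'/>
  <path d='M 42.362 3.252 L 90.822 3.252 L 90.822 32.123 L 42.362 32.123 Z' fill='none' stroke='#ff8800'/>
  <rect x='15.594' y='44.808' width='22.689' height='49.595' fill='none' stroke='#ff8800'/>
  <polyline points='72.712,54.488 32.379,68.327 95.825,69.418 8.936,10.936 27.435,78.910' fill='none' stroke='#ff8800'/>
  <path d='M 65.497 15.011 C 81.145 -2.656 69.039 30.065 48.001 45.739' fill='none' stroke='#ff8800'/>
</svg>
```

1 u = 1 mm; y_m = 124.983 − y.

[1] `<path>` line segment, #000000→score S498 F1943: (82.062,80.367) → (52.434,66.375)

[2] `<path>` rectangle, #ff8800→engrave S264 F2759: (42.362,121.731) → (90.822,121.731) → (90.822,92.860) → (42.362,92.860) → (42.362,121.731) (closed)

[3] `<rect>` rectangle, #ff8800→engrave S264 F2759: (15.594,80.175) → (38.283,80.175) → (38.283,30.580) → (15.594,30.580) → (15.594,80.175) (closed)

[4] `<polyline>` open polyline, #ff8800→engrave S264 F2759: (72.712,70.495) → (32.379,56.656) → (95.825,55.565) → (8.936,114.047) → (27.435,46.073)

[5] `<path>` cubic bezier, #ff8800→engrave S264 F2759: (65.497,109.972) → (70.101,114.367) → (72.323,114.828) → (72.385,112.146) → (70.506,107.111) → (66.908,100.513) → (61.811,93.142) → (55.435,85.789) → (48.001,79.244)

G21
G90
G0 X82.062 Y80.367
M3 S498
G01 X52.434 Y66.375 F1943
M5
G0 X42.362 Y121.731
M3 S264
G01 X90.822 Y121.731 F2759
G01 X90.822 Y92.860
G01 X42.362 Y92.860
G01 X42.362 Y121.731
M5
G0 X15.594 Y80.175
M3 S264
G01 X38.283 Y80.175 F2759
G01 X38.283 Y30.580
G01 X15.594 Y30.580
G01 X15.594 Y80.175
M5
G0 X72.712 Y70.495
M3 S264
G01 X32.379 Y56.656 F2759
G01 X95.825 Y55.565
G01 X8.936 Y114.047
G01 X27.435 Y46.073
M5
G0 X65.497 Y109.972
M3 S264
G01 X70.101 Y114.367 F2759
G01 X72.323 Y114.828
G01 X72.385 Y112.146
G01 X70.506 Y107.111
G01 X66.908 Y100.513
G01 X61.811 Y93.142
G01 X55.435 Y85.789
G01 X48.001 Y79.244
M5
G0 X0.000 Y0.000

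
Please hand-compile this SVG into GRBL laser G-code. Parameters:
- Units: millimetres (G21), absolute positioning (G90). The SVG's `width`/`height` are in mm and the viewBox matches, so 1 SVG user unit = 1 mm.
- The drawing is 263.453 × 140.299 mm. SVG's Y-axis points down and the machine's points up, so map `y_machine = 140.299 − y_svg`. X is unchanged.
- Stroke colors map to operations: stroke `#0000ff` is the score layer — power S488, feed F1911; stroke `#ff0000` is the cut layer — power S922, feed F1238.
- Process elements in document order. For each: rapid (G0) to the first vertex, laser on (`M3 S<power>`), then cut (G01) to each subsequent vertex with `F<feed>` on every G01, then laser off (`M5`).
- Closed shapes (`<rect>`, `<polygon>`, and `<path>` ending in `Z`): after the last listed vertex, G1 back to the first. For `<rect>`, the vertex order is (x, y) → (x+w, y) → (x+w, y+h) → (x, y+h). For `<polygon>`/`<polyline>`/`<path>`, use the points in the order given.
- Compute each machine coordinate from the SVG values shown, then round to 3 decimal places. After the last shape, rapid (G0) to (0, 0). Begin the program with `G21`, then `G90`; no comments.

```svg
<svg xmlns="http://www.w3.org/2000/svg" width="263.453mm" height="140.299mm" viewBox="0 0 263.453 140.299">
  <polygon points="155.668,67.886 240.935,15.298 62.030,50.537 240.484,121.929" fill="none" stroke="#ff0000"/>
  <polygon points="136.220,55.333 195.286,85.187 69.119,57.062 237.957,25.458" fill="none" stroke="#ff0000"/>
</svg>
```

Since the viewBox matches the mm dimensions, user units are millimetres directly. The only transform is the Y-flip y_m = 140.299 − y_svg.

Shape 1 is a closed polygon drawn with `<polygon>`. Its stroke #ff0000 means cut at S922, F1238. After flipping Y the toolpath is (155.668,72.413) → (240.935,125.001) → (62.030,89.762) → (240.484,18.370) → (155.668,72.413), returning to the start.

Shape 2 is a closed polygon drawn with `<polygon>`. Its stroke #ff0000 means cut at S922, F1238. After flipping Y the toolpath is (136.220,84.966) → (195.286,55.112) → (69.119,83.237) → (237.957,114.841) → (136.220,84.966), returning to the start.

G21
G90
G0 X155.668 Y72.413
M3 S922
G01 X240.935 Y125.001 F1238
G01 X62.030 Y89.762 F1238
G01 X240.484 Y18.370 F1238
G01 X155.668 Y72.413 F1238
M5
G0 X136.220 Y84.966
M3 S922
G01 X195.286 Y55.112 F1238
G01 X69.119 Y83.237 F1238
G01 X237.957 Y114.841 F1238
G01 X136.220 Y84.966 F1238
M5
G0 X0.000 Y0.000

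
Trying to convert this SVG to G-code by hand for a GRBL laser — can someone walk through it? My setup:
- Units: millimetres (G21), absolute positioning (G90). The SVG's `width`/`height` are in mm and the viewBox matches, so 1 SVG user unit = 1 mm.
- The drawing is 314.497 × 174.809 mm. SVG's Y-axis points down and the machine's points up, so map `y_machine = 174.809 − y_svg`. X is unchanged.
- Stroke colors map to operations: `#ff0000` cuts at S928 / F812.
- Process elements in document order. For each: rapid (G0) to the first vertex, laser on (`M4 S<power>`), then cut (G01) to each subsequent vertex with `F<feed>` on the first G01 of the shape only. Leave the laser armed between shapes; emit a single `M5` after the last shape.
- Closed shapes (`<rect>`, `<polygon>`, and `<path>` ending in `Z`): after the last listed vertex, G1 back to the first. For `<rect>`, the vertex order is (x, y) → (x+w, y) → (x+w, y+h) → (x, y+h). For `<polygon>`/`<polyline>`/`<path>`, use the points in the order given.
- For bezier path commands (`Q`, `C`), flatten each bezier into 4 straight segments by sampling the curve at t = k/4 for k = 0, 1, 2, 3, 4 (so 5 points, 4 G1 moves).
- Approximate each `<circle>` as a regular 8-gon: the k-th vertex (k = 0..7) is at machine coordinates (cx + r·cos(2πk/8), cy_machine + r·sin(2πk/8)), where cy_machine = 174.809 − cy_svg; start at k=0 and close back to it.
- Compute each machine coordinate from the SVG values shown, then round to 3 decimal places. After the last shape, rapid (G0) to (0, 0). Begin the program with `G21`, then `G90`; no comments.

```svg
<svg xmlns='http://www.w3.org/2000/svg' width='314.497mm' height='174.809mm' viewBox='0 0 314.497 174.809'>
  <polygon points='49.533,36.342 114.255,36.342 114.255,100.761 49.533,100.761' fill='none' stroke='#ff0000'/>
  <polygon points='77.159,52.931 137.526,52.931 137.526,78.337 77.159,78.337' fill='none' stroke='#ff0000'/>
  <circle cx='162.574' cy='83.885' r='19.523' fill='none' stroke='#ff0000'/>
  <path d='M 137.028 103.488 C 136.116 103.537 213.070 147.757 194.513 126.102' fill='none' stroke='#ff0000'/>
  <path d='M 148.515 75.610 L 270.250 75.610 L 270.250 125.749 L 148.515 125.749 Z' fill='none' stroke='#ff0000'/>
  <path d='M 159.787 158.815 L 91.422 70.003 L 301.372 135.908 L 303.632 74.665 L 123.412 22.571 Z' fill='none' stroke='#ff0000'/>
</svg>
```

G21
G90
G0 X49.533 Y138.467
M4 S928
G01 X114.255 Y138.467 F812
G01 X114.255 Y74.048
G01 X49.533 Y74.048
G01 X49.533 Y138.467
G0 X77.159 Y121.878
M4 S928
G01 X137.526 Y121.878 F812
G01 X137.526 Y96.472
G01 X77.159 Y96.472
G01 X77.159 Y121.878
G0 X182.097 Y90.924
M4 S928
G01 X176.379 Y104.729 F812
G01 X162.574 Y110.447
G01 X148.769 Y104.729
G01 X143.051 Y90.924
G01 X148.769 Y77.119
G01 X162.574 Y71.401
G01 X176.379 Y77.119
G01 X182.097 Y90.924
G0 X137.028 Y71.321
M4 S928
G01 X148.235 Y64.722 F812
G01 X172.387 Y51.875
G01 X193.231 Y43.098
G01 X194.513 Y48.707
G0 X148.515 Y99.199
M4 S928
G01 X270.250 Y99.199 F812
G01 X270.250 Y49.060
G01 X148.515 Y49.060
G01 X148.515 Y99.199
G0 X159.787 Y15.994
M4 S928
G01 X91.422 Y104.806 F812
G01 X301.372 Y38.901
G01 X303.632 Y100.144
G01 X123.412 Y152.238
G01 X159.787 Y15.994
M5
G0 X0.000 Y0.000

Since the viewBox matches the mm dimensions, user units are millimetres directly. The only transform is the Y-flip y_m = 174.809 − y_svg.

Shape 1 is a rectangle drawn with `<polygon>`. Its stroke #ff0000 means cut at S928, F812. After flipping Y the toolpath is (49.533,138.467) → (114.255,138.467) → (114.255,74.048) → (49.533,74.048) → (49.533,138.467), returning to the start.

Shape 2 is a rectangle drawn with `<polygon>`. Its stroke #ff0000 means cut at S928, F812. After flipping Y the toolpath is (77.159,121.878) → (137.526,121.878) → (137.526,96.472) → (77.159,96.472) → (77.159,121.878), returning to the start.

Shape 3 is a circle drawn with `<circle>`. Its stroke #ff0000 means cut at S928, F812. After flipping Y the toolpath is (182.097,90.924) → (176.379,104.729) → (162.574,110.447) → (148.769,104.729) → (143.051,90.924) → (148.769,77.119) → (162.574,71.401) → (176.379,77.119) → (182.097,90.924), returning to the start.

Shape 4 is a cubic bezier drawn with `<path>`. Its stroke #ff0000 means cut at S928, F812. After flipping Y the toolpath is (137.028,71.321) → (148.235,64.722) → (172.387,51.875) → (193.231,43.098) → (194.513,48.707).

Shape 5 is a rectangle drawn with `<path>`. Its stroke #ff0000 means cut at S928, F812. After flipping Y the toolpath is (148.515,99.199) → (270.250,99.199) → (270.250,49.060) → (148.515,49.060) → (148.515,99.199), returning to the start.

Shape 6 is a closed polygon drawn with `<path>`. Its stroke #ff0000 means cut at S928, F812. After flipping Y the toolpath is (159.787,15.994) → (91.422,104.806) → (301.372,38.901) → (303.632,100.144) → (123.412,152.238) → (159.787,15.994), returning to the start.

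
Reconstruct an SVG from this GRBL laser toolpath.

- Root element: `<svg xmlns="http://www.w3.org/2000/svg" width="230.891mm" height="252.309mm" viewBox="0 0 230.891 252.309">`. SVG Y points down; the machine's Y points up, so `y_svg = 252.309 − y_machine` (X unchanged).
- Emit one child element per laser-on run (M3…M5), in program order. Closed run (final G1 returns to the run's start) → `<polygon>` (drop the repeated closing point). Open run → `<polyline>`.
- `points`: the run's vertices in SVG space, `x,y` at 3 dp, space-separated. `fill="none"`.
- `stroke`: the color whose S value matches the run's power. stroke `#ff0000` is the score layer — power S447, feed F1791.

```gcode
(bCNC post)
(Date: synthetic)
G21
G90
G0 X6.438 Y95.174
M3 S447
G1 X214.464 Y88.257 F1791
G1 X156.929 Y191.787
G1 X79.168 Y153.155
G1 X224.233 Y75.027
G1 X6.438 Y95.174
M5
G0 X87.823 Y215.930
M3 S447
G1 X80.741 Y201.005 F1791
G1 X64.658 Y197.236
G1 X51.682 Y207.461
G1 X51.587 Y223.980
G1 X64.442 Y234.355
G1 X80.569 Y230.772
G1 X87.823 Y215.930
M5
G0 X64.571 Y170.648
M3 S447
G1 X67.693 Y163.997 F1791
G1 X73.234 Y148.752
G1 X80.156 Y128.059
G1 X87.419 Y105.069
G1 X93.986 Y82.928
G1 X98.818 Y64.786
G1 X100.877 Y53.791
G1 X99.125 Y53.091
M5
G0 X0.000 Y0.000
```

<svg xmlns="http://www.w3.org/2000/svg" width="230.891mm" height="252.309mm" viewBox="0 0 230.891 252.309">
  <polygon points="6.438,157.135 214.464,164.052 156.929,60.522 79.168,99.154 224.233,177.282" fill="none" stroke="#ff0000"/>
  <polygon points="87.823,36.379 80.741,51.304 64.658,55.073 51.682,44.848 51.587,28.329 64.442,17.954 80.569,21.537" fill="none" stroke="#ff0000"/>
  <polyline points="64.571,81.661 67.693,88.312 73.234,103.557 80.156,124.250 87.419,147.240 93.986,169.381 98.818,187.523 100.877,198.518 99.125,199.218" fill="none" stroke="#ff0000"/>
</svg>

Each laser-on run becomes one SVG element. Flip Y back into SVG space with y_svg = 252.309 − y_machine. Every run uses S447, so all elements get stroke `#ff0000` (score).

Run 1: The run returns to its start, so emit a `<polygon>` with points (Y-flipped): 6.438,157.135 214.464,164.052 156.929,60.522 79.168,99.154 224.233,177.282.

Run 2: The run returns to its start, so emit a `<polygon>` with points (Y-flipped): 87.823,36.379 80.741,51.304 64.658,55.073 51.682,44.848 51.587,28.329 64.442,17.954 80.569,21.537.

Run 3: The run is open, so emit a `<polyline>` with points (Y-flipped): 64.571,81.661 67.693,88.312 73.234,103.557 80.156,124.250 87.419,147.240 93.986,169.381 98.818,187.523 100.877,198.518 99.125,199.218.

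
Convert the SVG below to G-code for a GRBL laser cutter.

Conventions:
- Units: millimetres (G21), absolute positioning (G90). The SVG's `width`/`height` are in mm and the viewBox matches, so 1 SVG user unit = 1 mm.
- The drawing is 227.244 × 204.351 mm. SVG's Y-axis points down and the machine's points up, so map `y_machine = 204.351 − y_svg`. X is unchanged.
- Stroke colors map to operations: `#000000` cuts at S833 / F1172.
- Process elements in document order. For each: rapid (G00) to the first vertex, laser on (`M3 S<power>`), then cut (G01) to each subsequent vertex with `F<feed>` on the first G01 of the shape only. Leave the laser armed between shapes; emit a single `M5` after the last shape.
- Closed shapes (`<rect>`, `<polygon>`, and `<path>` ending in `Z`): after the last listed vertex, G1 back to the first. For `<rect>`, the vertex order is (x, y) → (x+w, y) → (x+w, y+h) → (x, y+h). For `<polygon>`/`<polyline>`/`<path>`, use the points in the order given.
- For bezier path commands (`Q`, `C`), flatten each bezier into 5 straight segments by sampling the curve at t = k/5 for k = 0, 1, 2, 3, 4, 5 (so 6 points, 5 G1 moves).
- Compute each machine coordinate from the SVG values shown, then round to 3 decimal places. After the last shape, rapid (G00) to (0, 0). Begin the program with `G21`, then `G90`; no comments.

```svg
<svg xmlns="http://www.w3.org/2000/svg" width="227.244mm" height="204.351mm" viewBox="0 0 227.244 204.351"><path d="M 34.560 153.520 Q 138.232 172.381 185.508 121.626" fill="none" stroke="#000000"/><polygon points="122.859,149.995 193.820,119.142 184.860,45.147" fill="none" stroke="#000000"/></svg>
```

viewBox `0 0 227.244 204.351` with mm width/height → 1 unit = 1 mm. Flip: y_m = 204.351 − y_svg.

**Shape 1** — `<path>` quadratic bezier, stroke `#000000` → cut (S833, F1172). Control points (SVG): P0=(34.560,153.520), P1=(138.232,172.381), P2=(185.508,121.626); sampled at t=k/5. Machine vertices: (34.560,50.831) → (73.773,46.071) → (108.474,46.881) → (138.664,53.260) → (164.342,65.208) → (185.508,82.725). Open path.

**Shape 2** — `<polygon>` closed polygon, stroke `#000000` → cut (S833, F1172). Machine vertices: (122.859,54.356) → (193.820,85.209) → (184.860,159.204) → (122.859,54.356). Closed: final G1 returns to the first vertex.

G21
G90
G00 X34.560 Y50.831
M3 S833
G01 X73.773 Y46.071 F1172
G01 X108.474 Y46.881
G01 X138.664 Y53.260
G01 X164.342 Y65.208
G01 X185.508 Y82.725
G00 X122.859 Y54.356
M3 S833
G01 X193.820 Y85.209 F1172
G01 X184.860 Y159.204
G01 X122.859 Y54.356
M5
G00 X0.000 Y0.000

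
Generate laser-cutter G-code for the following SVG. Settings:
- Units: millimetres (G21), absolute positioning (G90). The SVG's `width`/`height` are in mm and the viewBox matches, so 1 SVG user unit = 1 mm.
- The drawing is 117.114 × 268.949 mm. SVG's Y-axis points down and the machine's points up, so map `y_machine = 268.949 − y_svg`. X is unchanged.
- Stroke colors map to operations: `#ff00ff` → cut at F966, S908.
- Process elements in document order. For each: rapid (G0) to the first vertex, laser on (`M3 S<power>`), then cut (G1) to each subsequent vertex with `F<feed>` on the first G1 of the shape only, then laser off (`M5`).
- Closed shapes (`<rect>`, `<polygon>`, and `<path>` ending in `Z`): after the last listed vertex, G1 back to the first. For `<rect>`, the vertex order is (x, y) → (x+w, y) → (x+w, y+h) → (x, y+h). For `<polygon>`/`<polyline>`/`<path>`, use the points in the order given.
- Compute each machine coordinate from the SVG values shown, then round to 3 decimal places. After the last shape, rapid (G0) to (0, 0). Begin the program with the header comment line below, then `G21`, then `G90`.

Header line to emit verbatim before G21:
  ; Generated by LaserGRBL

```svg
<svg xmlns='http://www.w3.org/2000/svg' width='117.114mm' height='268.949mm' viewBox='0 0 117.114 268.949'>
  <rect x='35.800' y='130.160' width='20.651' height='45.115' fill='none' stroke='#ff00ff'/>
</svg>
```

; Generated by LaserGRBL
G21
G90
G0 X35.800 Y138.789
M3 S908
G1 X56.451 Y138.789 F966
G1 X56.451 Y93.674
G1 X35.800 Y93.674
G1 X35.800 Y138.789
M5
G0 X0.000 Y0.000

Since the viewBox matches the mm dimensions, user units are millimetres directly. The only transform is the Y-flip y_m = 268.949 − y_svg.

Shape 1 is a rectangle drawn with `<rect>`. Its stroke #ff00ff means cut at S908, F966. After flipping Y the toolpath is (35.800,138.789) → (56.451,138.789) → (56.451,93.674) → (35.800,93.674) → (35.800,138.789), returning to the start.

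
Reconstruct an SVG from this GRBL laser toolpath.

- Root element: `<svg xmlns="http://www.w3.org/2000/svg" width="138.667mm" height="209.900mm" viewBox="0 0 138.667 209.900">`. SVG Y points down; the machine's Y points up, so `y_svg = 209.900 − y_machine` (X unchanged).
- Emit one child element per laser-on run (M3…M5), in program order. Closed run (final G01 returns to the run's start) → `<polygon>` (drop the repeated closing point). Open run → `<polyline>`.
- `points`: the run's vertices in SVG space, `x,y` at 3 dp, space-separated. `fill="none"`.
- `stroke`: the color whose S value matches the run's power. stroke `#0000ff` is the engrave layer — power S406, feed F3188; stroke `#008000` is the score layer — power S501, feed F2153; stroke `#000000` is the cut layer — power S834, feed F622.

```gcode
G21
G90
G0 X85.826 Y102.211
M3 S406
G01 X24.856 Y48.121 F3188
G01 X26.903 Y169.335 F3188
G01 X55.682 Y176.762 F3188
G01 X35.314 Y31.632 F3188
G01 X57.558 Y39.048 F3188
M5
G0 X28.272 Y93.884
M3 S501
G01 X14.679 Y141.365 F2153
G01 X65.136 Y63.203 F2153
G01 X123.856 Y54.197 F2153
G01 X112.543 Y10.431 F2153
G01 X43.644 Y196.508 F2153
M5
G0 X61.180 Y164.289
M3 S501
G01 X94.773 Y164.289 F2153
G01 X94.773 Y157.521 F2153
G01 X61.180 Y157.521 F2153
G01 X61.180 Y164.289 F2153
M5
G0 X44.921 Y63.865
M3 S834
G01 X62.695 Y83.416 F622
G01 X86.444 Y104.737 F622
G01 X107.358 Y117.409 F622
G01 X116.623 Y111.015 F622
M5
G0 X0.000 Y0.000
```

y_svg = 209.900 − y_m.

[1] S406→`#0000ff` (engrave); open run; points: 85.826,107.689 24.856,161.779 26.903,40.565 55.682,33.138 35.314,178.268 57.558,170.852

[2] S501→`#008000` (score); open run; points: 28.272,116.016 14.679,68.535 65.136,146.697 123.856,155.703 112.543,199.469 43.644,13.392

[3] S501→`#008000` (score); closed run; points: 61.180,45.611 94.773,45.611 94.773,52.379 61.180,52.379

[4] S834→`#000000` (cut); open run; points: 44.921,146.035 62.695,126.484 86.444,105.163 107.358,92.491 116.623,98.885

<svg xmlns="http://www.w3.org/2000/svg" width="138.667mm" height="209.900mm" viewBox="0 0 138.667 209.900">
  <polyline points="85.826,107.689 24.856,161.779 26.903,40.565 55.682,33.138 35.314,178.268 57.558,170.852" fill="none" stroke="#0000ff"/>
  <polyline points="28.272,116.016 14.679,68.535 65.136,146.697 123.856,155.703 112.543,199.469 43.644,13.392" fill="none" stroke="#008000"/>
  <polygon points="61.180,45.611 94.773,45.611 94.773,52.379 61.180,52.379" fill="none" stroke="#008000"/>
  <polyline points="44.921,146.035 62.695,126.484 86.444,105.163 107.358,92.491 116.623,98.885" fill="none" stroke="#000000"/>
</svg>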